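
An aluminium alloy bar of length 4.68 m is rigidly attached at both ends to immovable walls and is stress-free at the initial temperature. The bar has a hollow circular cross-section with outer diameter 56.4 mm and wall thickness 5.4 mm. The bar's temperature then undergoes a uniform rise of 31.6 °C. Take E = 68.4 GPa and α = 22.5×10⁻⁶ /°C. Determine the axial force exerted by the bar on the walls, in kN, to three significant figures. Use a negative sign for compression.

-42.1 kN

Free thermal expansion αLΔT = 22.5e-6 · 4680 · 31.6 = 3.327 mm.
The walls impose strain ε = −(3.327)/4680 = -7.1100e-04; σ = Eε = 68400 · -7.1100e-04 = -48.63 MPa.
Wall reaction R = σ·A = -48.63·865.2 = -42080 N = -42.08 kN.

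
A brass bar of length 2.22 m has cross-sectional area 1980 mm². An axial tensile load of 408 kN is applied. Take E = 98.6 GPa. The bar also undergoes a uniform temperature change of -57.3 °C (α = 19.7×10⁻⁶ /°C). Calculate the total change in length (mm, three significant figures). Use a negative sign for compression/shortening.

2.13 mm

δ_mech = NL/(AE) = 408000·2220/(1980·98600) = 4.639 mm.
δ_thermal = αLΔT = 19.7e-6·2220·-57.3 = -2.506 mm.
δ = δ_mech + δ_thermal = 2.134 mm.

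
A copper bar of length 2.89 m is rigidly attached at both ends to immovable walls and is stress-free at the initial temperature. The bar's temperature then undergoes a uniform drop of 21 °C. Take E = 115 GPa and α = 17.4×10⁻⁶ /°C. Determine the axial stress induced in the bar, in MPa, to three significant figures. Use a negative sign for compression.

42.0 MPa

Free thermal expansion αLΔT = 17.4e-6 · 2890 · -21 = -1.056 mm.
The walls impose strain ε = −(-1.056)/2890 = 3.6540e-04; σ = Eε = 115000 · 3.6540e-04 = 42.02 MPa.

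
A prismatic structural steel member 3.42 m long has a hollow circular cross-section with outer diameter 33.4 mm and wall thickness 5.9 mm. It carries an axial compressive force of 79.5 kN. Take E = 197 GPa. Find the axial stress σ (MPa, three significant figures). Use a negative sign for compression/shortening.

A = 509.7 mm².
σ = N/A = -79500/509.7 = -156 MPa.

-156 MPa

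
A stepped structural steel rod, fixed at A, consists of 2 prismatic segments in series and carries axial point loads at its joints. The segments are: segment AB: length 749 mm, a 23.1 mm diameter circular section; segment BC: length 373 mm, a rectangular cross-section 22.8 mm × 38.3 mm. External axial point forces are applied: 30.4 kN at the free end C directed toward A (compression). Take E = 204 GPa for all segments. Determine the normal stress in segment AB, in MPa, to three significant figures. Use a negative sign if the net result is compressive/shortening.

Internal axial forces (sectioning from the free end, tension +): N_BC = -30.4 kN, N_AB = -30.4 kN.
A_AB = 419.1 mm².
σ_AB = N_AB/A_AB = -30400/419.1 = -72.54 MPa.

-72.5 MPa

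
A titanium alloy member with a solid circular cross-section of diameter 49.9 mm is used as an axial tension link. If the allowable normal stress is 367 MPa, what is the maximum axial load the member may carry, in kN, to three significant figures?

718 kN

A = 1956 mm².
P_max = σ_allow · A = 367 · 1956 = 717700 N = 717.7 kN.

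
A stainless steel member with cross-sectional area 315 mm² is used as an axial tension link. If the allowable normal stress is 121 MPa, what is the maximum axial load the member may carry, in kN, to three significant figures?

38.1 kN

P_max = σ_allow · A = 121 · 315 = 38120 N = 38.12 kN.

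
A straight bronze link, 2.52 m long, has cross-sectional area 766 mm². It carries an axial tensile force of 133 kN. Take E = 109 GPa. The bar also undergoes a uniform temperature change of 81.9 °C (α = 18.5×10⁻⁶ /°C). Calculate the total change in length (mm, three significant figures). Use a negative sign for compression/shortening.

δ_mech = NL/(AE) = 133000·2520/(766·109000) = 4.014 mm.
δ_thermal = αLΔT = 18.5e-6·2520·81.9 = 3.818 mm.
δ = δ_mech + δ_thermal = 7.832 mm.

7.83 mm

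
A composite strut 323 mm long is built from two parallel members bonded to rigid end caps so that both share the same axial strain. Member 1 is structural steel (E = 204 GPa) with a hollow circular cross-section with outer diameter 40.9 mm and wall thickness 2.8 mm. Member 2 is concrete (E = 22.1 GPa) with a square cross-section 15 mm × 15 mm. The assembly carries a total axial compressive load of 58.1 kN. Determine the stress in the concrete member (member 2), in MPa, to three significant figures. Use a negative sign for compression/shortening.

A_1 = 335.1 mm².
A_2 = 225 mm².
Equal strain + equilibrium ⇒ each member carries load in proportion to AE: A₁E₁ = 68370000 N, A₂E₂ = 4972000 N, ΣAE = 73340000 N.
σ₂ = P·E₂/ΣAE = -58100·22100/73340000 = -17.51 MPa.

-17.5 MPa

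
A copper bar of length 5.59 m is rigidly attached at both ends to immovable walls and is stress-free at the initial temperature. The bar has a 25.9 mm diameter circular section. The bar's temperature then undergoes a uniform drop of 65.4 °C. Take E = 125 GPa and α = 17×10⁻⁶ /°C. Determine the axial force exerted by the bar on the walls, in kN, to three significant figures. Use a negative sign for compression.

73.2 kN

Free thermal expansion αLΔT = 17e-6 · 5590 · -65.4 = -6.215 mm.
The walls impose strain ε = −(-6.215)/5590 = 1.1118e-03; σ = Eε = 125000 · 1.1118e-03 = 139 MPa.
Wall reaction R = σ·A = 139·526.9 = 73220 N = 73.22 kN.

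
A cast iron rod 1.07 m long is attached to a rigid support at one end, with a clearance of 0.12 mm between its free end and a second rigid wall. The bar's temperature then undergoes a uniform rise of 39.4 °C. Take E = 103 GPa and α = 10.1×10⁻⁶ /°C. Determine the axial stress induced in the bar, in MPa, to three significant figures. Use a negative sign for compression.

Free thermal expansion αLΔT = 10.1e-6 · 1070 · 39.4 = 0.4258 mm.
The walls engage after the gap closes; constrained expansion = 0.4258 − 0.12 = 0.3058 mm.
The walls impose strain ε = −(0.3058)/1070 = -2.8579e-04; σ = Eε = 103000 · -2.8579e-04 = -29.44 MPa.

-29.4 MPa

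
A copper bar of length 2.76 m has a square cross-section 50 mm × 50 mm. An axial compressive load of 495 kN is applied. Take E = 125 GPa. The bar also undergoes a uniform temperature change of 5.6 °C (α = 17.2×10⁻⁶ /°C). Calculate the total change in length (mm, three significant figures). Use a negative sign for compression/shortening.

A = 2500 mm².
δ_mech = NL/(AE) = -495000·2760/(2500·125000) = -4.372 mm.
δ_thermal = αLΔT = 17.2e-6·2760·5.6 = 0.2658 mm.
δ = δ_mech + δ_thermal = -4.106 mm.

-4.11 mm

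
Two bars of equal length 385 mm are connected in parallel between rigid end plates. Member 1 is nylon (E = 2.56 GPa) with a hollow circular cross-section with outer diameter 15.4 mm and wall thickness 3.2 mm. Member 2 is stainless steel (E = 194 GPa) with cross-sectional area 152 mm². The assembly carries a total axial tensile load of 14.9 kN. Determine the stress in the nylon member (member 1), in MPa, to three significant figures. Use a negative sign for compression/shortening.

A_1 = 122.6 mm².
Equal strain + equilibrium ⇒ each member carries load in proportion to AE: A₁E₁ = 314000 N, A₂E₂ = 29490000 N, ΣAE = 29800000 N.
σ₁ = P·E₁/ΣAE = 14900·2560/29800000 = 1.28 MPa.

1.28 MPa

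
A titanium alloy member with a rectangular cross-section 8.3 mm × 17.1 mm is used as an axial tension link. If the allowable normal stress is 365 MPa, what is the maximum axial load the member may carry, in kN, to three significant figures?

A = 141.9 mm².
P_max = σ_allow · A = 365 · 141.9 = 51800 N = 51.8 kN.

51.8 kN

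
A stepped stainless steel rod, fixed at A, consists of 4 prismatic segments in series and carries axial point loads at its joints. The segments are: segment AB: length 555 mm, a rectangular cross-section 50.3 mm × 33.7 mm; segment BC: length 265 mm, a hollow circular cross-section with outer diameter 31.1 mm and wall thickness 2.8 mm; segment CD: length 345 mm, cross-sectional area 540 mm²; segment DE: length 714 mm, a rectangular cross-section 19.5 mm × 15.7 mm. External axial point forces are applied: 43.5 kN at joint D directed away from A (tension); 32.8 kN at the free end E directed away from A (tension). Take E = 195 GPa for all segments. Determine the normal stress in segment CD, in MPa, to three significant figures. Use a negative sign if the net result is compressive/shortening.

141 MPa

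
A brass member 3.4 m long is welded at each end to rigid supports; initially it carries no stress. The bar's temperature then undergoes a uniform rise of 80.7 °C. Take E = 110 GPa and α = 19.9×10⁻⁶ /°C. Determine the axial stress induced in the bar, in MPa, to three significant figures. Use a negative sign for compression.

-177 MPa

Free thermal expansion αLΔT = 19.9e-6 · 3400 · 80.7 = 5.46 mm.
The walls impose strain ε = −(5.46)/3400 = -1.6059e-03; σ = Eε = 110000 · -1.6059e-03 = -176.7 MPa.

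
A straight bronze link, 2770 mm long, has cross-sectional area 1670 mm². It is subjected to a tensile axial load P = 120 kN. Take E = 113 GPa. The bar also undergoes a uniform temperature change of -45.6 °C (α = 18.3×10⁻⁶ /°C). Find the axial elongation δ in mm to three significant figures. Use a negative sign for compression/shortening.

δ_mech = NL/(AE) = 120000·2770/(1670·113000) = 1.761 mm.
δ_thermal = αLΔT = 18.3e-6·2770·-45.6 = -2.312 mm.
δ = δ_mech + δ_thermal = -0.5501 mm.

-0.550 mm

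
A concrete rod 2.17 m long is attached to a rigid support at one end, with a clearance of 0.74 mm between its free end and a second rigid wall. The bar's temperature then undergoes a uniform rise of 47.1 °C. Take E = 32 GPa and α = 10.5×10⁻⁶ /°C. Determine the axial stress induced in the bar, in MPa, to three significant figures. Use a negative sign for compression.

Free thermal expansion αLΔT = 10.5e-6 · 2170 · 47.1 = 1.073 mm.
The walls engage after the gap closes; constrained expansion = 1.073 − 0.74 = 0.3332 mm.
The walls impose strain ε = −(0.3332)/2170 = -1.5354e-04; σ = Eε = 32000 · -1.5354e-04 = -4.913 MPa.

-4.91 MPa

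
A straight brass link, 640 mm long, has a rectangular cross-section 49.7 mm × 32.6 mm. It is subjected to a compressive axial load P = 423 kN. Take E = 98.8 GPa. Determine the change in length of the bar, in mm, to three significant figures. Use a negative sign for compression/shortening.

-1.69 mm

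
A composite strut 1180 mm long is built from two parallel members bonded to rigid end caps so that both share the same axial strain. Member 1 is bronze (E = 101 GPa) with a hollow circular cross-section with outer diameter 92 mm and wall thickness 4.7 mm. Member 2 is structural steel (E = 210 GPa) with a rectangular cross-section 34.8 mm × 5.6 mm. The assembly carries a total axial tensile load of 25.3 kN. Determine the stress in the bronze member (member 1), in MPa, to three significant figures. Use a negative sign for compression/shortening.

14.9 MPa

A_1 = 1289 mm².
A_2 = 194.9 mm².
Equal strain + equilibrium ⇒ each member carries load in proportion to AE: A₁E₁ = 130200000 N, A₂E₂ = 40920000 N, ΣAE = 171100000 N.
σ₁ = P·E₁/ΣAE = 25300·101000/171100000 = 14.93 MPa.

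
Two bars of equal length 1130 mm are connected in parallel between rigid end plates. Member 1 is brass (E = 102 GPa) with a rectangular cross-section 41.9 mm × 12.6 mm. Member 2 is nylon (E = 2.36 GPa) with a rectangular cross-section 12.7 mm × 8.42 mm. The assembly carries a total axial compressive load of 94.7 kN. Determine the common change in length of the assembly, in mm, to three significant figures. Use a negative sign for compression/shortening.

A_1 = 527.9 mm².
A_2 = 106.9 mm².
Equal strain + equilibrium ⇒ each member carries load in proportion to AE: A₁E₁ = 53850000 N, A₂E₂ = 252400 N, ΣAE = 54100000 N.
δ = PL/ΣAE = -94700·1130/54100000 = -1.978 mm.

-1.98 mm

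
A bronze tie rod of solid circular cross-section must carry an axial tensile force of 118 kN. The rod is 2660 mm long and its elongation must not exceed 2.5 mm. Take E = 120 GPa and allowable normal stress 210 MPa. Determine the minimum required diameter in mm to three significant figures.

Required area A ≥ P/σ_allow = 118000/210 = 561.9 mm².
For a solid circular section, d ≥ √(4A/π) = 26.75 mm.
Elongation limit: A ≥ PL/(Eδ_allow) = 118000·2660/(120000·2.5) = 1046 mm² ⇒ d ≥ 36.5 mm.
The elongation limit governs.

36.5 mm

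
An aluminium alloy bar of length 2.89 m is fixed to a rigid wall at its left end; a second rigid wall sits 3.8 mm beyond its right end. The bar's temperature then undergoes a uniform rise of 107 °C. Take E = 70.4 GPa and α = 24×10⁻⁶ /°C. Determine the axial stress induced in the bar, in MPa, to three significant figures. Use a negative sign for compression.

-88.2 MPa

Free thermal expansion αLΔT = 24e-6 · 2890 · 107 = 7.422 mm.
The walls engage after the gap closes; constrained expansion = 7.422 − 3.8 = 3.622 mm.
The walls impose strain ε = −(3.622)/2890 = -1.2531e-03; σ = Eε = 70400 · -1.2531e-03 = -88.22 MPa.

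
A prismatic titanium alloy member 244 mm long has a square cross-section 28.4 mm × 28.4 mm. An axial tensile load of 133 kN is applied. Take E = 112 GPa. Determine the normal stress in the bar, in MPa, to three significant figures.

A = 806.6 mm².
σ = N/A = 133000/806.6 = 164.9 MPa.

165 MPa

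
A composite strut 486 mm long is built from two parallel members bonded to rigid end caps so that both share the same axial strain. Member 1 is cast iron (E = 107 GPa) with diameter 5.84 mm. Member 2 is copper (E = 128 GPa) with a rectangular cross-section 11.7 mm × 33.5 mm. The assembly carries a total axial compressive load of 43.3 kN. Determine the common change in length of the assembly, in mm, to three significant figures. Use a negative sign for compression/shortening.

-0.397 mm

A_1 = 26.79 mm².
A_2 = 391.9 mm².
Equal strain + equilibrium ⇒ each member carries load in proportion to AE: A₁E₁ = 2866000 N, A₂E₂ = 50170000 N, ΣAE = 53040000 N.
δ = PL/ΣAE = -43300·486/53040000 = -0.3968 mm.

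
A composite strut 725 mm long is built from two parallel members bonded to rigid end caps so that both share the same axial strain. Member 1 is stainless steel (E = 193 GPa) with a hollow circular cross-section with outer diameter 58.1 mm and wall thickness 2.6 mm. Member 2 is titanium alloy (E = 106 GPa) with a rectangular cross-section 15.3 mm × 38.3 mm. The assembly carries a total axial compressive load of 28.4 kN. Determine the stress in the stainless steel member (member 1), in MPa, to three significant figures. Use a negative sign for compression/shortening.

-36.6 MPa

A_1 = 453.3 mm².
A_2 = 586 mm².
Equal strain + equilibrium ⇒ each member carries load in proportion to AE: A₁E₁ = 87490000 N, A₂E₂ = 62110000 N, ΣAE = 149600000 N.
σ₁ = P·E₁/ΣAE = -28400·193000/149600000 = -36.64 MPa.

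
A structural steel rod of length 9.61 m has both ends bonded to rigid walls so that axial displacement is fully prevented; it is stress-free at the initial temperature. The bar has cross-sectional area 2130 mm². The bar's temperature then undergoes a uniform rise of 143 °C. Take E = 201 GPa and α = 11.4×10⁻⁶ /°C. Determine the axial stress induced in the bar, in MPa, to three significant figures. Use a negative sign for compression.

-328 MPa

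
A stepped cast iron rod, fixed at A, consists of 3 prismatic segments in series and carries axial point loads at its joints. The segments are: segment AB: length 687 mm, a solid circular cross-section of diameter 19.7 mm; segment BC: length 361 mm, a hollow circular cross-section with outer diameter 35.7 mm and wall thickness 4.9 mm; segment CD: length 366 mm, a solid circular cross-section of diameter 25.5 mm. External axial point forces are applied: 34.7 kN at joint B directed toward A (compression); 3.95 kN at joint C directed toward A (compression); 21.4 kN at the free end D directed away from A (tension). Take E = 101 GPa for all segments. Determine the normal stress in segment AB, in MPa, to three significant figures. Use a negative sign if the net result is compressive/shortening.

-56.6 MPa

Internal axial forces (sectioning from the free end, tension +): N_CD = 21.4 kN, N_BC = 17.45 kN, N_AB = -17.25 kN.
A_AB = 304.8 mm².
σ_AB = N_AB/A_AB = -17250/304.8 = -56.59 MPa.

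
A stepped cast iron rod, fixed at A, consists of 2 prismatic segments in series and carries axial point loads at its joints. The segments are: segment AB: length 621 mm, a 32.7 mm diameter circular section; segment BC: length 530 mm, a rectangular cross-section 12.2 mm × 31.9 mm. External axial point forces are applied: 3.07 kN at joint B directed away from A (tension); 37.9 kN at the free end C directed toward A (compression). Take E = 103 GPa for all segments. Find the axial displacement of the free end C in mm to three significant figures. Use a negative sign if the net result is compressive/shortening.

Internal axial forces (sectioning from the free end, tension +): N_BC = -37.9 kN, N_AB = -34.83 kN.
A_AB = 839.8 mm².
A_BC = 389.2 mm².
δ_AB = -34830·621/(839.8·103000) = -0.25 mm
δ_BC = -37900·530/(389.2·103000) = -0.5011 mm
δ = Σδ_i = -0.7512 mm.

-0.751 mm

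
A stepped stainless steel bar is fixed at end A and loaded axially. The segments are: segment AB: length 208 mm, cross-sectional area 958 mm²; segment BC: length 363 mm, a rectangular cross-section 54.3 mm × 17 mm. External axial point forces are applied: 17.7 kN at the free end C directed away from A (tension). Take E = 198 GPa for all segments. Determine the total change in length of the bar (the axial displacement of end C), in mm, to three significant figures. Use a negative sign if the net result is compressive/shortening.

0.0546 mm

Internal axial forces (sectioning from the free end, tension +): N_BC = 17.7 kN, N_AB = 17.7 kN.
A_BC = 923.1 mm².
δ_AB = 17700·208/(958·198000) = 0.01941 mm
δ_BC = 17700·363/(923.1·198000) = 0.03515 mm
δ = Σδ_i = 0.05456 mm.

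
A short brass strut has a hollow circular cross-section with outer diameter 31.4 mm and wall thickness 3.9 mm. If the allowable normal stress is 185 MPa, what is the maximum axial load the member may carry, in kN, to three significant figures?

A = 336.9 mm².
P_max = σ_allow · A = 185 · 336.9 = 62330 N = 62.33 kN.

62.3 kN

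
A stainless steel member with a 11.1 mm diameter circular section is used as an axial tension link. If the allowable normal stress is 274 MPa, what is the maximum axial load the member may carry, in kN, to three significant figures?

A = 96.77 mm².
P_max = σ_allow · A = 274 · 96.77 = 26510 N = 26.51 kN.

26.5 kN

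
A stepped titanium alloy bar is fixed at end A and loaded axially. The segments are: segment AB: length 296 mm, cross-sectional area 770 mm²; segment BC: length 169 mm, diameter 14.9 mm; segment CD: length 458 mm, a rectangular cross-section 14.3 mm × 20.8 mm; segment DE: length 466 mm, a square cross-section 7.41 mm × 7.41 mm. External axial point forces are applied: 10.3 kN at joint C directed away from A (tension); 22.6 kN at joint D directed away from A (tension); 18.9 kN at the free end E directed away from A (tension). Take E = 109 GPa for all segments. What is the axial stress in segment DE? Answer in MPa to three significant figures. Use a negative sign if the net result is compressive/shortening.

Internal axial forces (sectioning from the free end, tension +): N_DE = 18.9 kN, N_CD = 41.5 kN, N_BC = 51.8 kN, N_AB = 51.8 kN.
A_DE = 54.91 mm².
σ_DE = N_DE/A_DE = 18900/54.91 = 344.2 MPa.

344 MPa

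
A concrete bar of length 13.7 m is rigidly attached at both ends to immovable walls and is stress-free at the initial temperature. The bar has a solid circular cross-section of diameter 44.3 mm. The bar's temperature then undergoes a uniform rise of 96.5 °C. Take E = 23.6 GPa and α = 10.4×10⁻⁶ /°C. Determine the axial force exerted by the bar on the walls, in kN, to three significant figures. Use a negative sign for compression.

Free thermal expansion αLΔT = 10.4e-6 · 13700 · 96.5 = 13.75 mm.
The walls impose strain ε = −(13.75)/13700 = -1.0036e-03; σ = Eε = 23600 · -1.0036e-03 = -23.68 MPa.
Wall reaction R = σ·A = -23.68·1541 = -36510 N = -36.51 kN.

-36.5 kN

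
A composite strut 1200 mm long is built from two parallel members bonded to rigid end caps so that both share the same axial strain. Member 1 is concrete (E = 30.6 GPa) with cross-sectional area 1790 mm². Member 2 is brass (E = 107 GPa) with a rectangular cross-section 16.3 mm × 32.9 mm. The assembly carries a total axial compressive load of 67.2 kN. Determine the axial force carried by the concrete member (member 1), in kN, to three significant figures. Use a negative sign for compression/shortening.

A_2 = 536.3 mm².
Equal strain + equilibrium ⇒ each member carries load in proportion to AE: A₁E₁ = 54770000 N, A₂E₂ = 57380000 N, ΣAE = 112200000 N.
F₁ = P·A₁E₁/ΣAE = -67200·54770000/112200000 = -32820 N.

-32.8 kN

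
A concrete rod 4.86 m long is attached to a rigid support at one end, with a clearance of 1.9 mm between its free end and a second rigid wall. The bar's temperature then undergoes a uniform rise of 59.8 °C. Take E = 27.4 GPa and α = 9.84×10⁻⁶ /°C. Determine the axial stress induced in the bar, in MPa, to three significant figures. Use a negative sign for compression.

-5.41 MPa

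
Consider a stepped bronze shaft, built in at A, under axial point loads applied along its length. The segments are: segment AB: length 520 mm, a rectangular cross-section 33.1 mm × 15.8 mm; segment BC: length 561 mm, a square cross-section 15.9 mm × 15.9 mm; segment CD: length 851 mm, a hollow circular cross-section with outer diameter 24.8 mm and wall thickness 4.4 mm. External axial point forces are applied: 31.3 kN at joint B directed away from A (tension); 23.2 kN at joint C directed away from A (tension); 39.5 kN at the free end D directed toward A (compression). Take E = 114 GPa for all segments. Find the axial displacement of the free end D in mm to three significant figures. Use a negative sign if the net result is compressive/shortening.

-1.23 mm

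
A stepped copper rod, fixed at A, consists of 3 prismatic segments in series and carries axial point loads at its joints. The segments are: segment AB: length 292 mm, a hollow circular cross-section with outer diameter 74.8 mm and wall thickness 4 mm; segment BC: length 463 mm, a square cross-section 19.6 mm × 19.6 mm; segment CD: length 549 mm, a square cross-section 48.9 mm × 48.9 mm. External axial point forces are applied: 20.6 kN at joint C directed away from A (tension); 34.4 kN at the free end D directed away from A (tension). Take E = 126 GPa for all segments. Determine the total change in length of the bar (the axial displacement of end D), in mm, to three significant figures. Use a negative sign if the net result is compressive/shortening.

0.732 mm

Internal axial forces (sectioning from the free end, tension +): N_CD = 34.4 kN, N_BC = 55 kN, N_AB = 55 kN.
A_AB = 889.7 mm².
A_BC = 384.2 mm².
A_CD = 2391 mm².
δ_AB = 55000·292/(889.7·126000) = 0.1433 mm
δ_BC = 55000·463/(384.2·126000) = 0.5261 mm
δ_CD = 34400·549/(2391·126000) = 0.06268 mm
δ = Σδ_i = 0.732 mm.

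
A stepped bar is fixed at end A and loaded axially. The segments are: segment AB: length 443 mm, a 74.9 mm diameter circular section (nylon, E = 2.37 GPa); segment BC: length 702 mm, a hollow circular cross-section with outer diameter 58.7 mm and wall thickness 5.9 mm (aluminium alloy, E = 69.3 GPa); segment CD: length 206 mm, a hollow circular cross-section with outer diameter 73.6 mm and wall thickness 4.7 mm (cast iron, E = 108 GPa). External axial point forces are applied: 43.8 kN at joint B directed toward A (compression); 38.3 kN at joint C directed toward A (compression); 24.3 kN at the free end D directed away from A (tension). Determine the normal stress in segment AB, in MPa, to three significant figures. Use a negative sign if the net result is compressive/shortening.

Internal axial forces (sectioning from the free end, tension +): N_CD = 24.3 kN, N_BC = -14 kN, N_AB = -57.8 kN.
A_AB = 4406 mm².
σ_AB = N_AB/A_AB = -57800/4406 = -13.12 MPa.

-13.1 MPa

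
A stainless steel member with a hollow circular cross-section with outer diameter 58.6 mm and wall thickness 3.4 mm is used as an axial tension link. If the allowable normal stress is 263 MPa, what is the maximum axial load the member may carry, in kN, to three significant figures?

A = 589.6 mm².
P_max = σ_allow · A = 263 · 589.6 = 155100 N = 155.1 kN.

155 kN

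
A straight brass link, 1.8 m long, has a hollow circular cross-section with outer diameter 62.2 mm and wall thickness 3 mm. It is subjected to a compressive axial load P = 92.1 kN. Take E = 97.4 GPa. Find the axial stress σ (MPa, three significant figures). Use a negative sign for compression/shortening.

A = 557.9 mm².
σ = N/A = -92100/557.9 = -165.1 MPa.

-165 MPa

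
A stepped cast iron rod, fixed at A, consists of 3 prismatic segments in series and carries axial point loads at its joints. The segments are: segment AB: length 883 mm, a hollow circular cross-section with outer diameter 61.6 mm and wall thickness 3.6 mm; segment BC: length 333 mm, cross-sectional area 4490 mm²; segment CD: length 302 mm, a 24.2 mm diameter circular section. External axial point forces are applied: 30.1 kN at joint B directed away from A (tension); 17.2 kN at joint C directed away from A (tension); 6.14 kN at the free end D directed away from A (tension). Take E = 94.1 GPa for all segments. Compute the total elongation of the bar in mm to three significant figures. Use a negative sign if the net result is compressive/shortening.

Internal axial forces (sectioning from the free end, tension +): N_CD = 6.14 kN, N_BC = 23.34 kN, N_AB = 53.44 kN.
A_AB = 656 mm².
A_CD = 460 mm².
δ_AB = 53440·883/(656·94100) = 0.7645 mm
δ_BC = 23340·333/(4490·94100) = 0.0184 mm
δ_CD = 6140·302/(460·94100) = 0.04284 mm
δ = Σδ_i = 0.8257 mm.

0.826 mm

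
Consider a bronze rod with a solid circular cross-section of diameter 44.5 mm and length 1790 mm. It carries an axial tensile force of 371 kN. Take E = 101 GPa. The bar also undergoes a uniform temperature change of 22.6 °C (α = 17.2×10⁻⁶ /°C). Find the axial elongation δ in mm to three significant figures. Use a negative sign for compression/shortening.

4.92 mm

A = 1555 mm².
δ_mech = NL/(AE) = 371000·1790/(1555·101000) = 4.228 mm.
δ_thermal = αLΔT = 17.2e-6·1790·22.6 = 0.6958 mm.
δ = δ_mech + δ_thermal = 4.923 mm.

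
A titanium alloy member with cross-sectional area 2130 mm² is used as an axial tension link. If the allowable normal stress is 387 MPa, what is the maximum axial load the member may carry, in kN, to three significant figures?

824 kN

P_max = σ_allow · A = 387 · 2130 = 824300 N = 824.3 kN.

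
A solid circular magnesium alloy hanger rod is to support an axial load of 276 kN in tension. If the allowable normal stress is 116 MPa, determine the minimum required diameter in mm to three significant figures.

55.0 mm

Required area A ≥ P/σ_allow = 276000/116 = 2379 mm².
For a solid circular section, d ≥ √(4A/π) = 55.04 mm.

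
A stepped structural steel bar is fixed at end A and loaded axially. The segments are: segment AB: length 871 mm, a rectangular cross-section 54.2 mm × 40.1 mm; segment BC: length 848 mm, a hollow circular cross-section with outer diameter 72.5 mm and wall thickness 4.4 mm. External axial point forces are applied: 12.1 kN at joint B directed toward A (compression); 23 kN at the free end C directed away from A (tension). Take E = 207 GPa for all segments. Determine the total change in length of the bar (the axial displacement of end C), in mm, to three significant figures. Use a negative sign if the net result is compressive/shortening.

Internal axial forces (sectioning from the free end, tension +): N_BC = 23 kN, N_AB = 10.9 kN.
A_AB = 2173 mm².
A_BC = 941.3 mm².
δ_AB = 10900·871/(2173·207000) = 0.0211 mm
δ_BC = 23000·848/(941.3·207000) = 0.1001 mm
δ = Σδ_i = 0.1212 mm.

0.121 mm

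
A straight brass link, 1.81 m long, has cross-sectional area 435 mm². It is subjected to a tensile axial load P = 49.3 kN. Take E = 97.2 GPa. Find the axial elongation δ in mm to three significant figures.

δ_mech = NL/(AE) = 49300·1810/(435·97200) = 2.11 mm.

2.11 mm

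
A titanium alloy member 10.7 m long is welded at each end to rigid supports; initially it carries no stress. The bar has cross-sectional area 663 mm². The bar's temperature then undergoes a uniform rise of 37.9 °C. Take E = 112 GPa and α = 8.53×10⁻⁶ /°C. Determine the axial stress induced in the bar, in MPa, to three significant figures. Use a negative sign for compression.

-36.2 MPa

Free thermal expansion αLΔT = 8.53e-6 · 10700 · 37.9 = 3.459 mm.
The walls impose strain ε = −(3.459)/10700 = -3.2329e-04; σ = Eε = 112000 · -3.2329e-04 = -36.21 MPa.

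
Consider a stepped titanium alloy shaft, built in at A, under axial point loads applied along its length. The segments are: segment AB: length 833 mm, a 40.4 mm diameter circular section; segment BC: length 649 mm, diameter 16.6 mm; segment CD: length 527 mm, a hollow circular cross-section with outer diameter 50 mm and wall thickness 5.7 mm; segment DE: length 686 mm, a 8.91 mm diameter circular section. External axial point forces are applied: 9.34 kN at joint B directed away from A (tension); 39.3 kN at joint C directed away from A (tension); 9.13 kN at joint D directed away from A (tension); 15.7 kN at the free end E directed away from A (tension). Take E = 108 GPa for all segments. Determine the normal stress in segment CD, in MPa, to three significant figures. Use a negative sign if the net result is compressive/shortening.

31.3 MPa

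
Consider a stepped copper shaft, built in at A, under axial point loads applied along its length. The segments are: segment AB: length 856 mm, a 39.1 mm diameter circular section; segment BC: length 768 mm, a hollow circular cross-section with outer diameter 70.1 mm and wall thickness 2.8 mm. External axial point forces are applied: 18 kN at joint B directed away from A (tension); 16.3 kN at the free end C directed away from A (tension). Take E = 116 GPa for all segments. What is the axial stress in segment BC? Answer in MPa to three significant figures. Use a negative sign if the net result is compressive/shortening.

27.5 MPa

Internal axial forces (sectioning from the free end, tension +): N_BC = 16.3 kN, N_AB = 34.3 kN.
A_BC = 592 mm².
σ_BC = N_BC/A_BC = 16300/592 = 27.53 MPa.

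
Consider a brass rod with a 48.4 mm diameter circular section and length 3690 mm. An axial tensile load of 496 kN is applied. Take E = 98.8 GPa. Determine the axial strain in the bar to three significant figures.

A = 1840 mm².
σ = N/A = 269.6 MPa; ε = σ/E = 269.6/98800 = 2.729e-03.

0.00273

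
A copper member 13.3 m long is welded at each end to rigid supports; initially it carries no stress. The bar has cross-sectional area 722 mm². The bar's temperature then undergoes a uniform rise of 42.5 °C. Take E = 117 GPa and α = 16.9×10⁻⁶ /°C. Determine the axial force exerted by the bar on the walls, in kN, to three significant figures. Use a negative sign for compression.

Free thermal expansion αLΔT = 16.9e-6 · 13300 · 42.5 = 9.553 mm.
The walls impose strain ε = −(9.553)/13300 = -7.1825e-04; σ = Eε = 117000 · -7.1825e-04 = -84.04 MPa.
Wall reaction R = σ·A = -84.04·722 = -60670 N = -60.67 kN.

-60.7 kN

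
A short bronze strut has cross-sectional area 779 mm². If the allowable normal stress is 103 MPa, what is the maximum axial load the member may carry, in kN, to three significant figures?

P_max = σ_allow · A = 103 · 779 = 80240 N = 80.24 kN.

80.2 kN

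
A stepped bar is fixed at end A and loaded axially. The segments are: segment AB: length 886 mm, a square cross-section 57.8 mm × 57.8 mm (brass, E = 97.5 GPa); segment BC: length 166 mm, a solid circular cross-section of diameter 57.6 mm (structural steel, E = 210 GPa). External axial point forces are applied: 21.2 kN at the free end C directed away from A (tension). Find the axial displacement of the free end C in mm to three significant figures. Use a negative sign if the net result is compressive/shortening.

0.0641 mm

Internal axial forces (sectioning from the free end, tension +): N_BC = 21.2 kN, N_AB = 21.2 kN.
A_AB = 3341 mm².
A_BC = 2606 mm².
δ_AB = 21200·886/(3341·97500) = 0.05766 mm
δ_BC = 21200·166/(2606·210000) = 0.006431 mm
δ = Σδ_i = 0.0641 mm.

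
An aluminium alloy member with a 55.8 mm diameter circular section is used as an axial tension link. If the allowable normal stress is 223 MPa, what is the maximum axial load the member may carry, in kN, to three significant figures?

545 kN

A = 2445 mm².
P_max = σ_allow · A = 223 · 2445 = 545300 N = 545.3 kN.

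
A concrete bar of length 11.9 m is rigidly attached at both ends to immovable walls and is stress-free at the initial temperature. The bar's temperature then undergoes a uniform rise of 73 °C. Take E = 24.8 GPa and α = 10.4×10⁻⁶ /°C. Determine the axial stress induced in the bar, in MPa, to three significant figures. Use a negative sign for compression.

-18.8 MPa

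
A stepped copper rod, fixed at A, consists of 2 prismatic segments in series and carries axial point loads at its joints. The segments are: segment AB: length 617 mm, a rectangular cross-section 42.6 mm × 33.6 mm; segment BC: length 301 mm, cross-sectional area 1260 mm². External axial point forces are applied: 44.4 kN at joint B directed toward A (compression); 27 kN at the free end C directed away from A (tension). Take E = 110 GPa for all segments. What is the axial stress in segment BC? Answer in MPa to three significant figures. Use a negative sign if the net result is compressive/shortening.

21.4 MPa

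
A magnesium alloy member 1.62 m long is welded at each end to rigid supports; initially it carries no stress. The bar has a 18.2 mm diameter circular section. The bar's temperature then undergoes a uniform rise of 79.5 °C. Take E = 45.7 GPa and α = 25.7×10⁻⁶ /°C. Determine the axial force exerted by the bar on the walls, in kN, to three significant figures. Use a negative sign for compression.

Free thermal expansion αLΔT = 25.7e-6 · 1620 · 79.5 = 3.31 mm.
The walls impose strain ε = −(3.31)/1620 = -2.0431e-03; σ = Eε = 45700 · -2.0431e-03 = -93.37 MPa.
Wall reaction R = σ·A = -93.37·260.2 = -24290 N = -24.29 kN.

-24.3 kN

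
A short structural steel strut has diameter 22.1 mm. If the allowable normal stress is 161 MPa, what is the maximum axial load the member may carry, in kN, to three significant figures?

A = 383.6 mm².
P_max = σ_allow · A = 161 · 383.6 = 61760 N = 61.76 kN.

61.8 kN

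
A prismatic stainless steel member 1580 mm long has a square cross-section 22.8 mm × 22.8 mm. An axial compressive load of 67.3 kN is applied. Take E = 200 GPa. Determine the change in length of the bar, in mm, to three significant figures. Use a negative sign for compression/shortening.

A = 519.8 mm².
δ_mech = NL/(AE) = -67300·1580/(519.8·200000) = -1.023 mm.

-1.02 mm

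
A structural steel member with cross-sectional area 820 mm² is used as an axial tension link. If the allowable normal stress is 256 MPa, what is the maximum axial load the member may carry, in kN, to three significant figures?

210 kN

P_max = σ_allow · A = 256 · 820 = 209900 N = 209.9 kN.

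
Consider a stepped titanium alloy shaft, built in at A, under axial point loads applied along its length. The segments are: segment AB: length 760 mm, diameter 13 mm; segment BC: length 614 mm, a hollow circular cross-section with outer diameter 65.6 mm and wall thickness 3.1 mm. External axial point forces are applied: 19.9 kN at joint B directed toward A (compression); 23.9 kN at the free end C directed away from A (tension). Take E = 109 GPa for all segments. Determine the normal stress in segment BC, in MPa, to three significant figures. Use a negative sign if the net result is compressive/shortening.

39.3 MPa

Internal axial forces (sectioning from the free end, tension +): N_BC = 23.9 kN, N_AB = 4 kN.
A_BC = 608.7 mm².
σ_BC = N_BC/A_BC = 23900/608.7 = 39.27 MPa.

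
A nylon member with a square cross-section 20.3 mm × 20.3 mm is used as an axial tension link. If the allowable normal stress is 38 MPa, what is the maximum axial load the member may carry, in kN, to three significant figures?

A = 412.1 mm².
P_max = σ_allow · A = 38 · 412.1 = 15660 N = 15.66 kN.

15.7 kN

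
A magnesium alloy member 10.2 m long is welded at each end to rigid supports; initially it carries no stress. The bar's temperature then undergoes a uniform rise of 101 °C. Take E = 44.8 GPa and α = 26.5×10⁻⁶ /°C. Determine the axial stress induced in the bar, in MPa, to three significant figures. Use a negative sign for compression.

Free thermal expansion αLΔT = 26.5e-6 · 10200 · 101 = 27.3 mm.
The walls impose strain ε = −(27.3)/10200 = -2.6765e-03; σ = Eε = 44800 · -2.6765e-03 = -119.9 MPa.

-120 MPa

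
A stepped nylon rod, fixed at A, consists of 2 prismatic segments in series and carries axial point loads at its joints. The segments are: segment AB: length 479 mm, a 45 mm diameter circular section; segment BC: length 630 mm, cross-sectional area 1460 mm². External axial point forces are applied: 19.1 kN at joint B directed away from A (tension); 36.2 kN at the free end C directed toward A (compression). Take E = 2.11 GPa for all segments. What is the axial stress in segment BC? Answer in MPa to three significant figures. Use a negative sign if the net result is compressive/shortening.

Internal axial forces (sectioning from the free end, tension +): N_BC = -36.2 kN, N_AB = -17.1 kN.
σ_BC = N_BC/A_BC = -36200/1460 = -24.79 MPa.

-24.8 MPa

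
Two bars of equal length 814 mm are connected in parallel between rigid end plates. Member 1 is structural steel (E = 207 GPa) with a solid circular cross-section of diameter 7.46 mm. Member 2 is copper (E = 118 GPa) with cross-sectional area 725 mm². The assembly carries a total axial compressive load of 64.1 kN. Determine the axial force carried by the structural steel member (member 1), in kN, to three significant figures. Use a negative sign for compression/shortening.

A_1 = 43.71 mm².
Equal strain + equilibrium ⇒ each member carries load in proportion to AE: A₁E₁ = 9048000 N, A₂E₂ = 85550000 N, ΣAE = 94600000 N.
F₁ = P·A₁E₁/ΣAE = -64100·9048000/94600000 = -6131 N.

-6.13 kN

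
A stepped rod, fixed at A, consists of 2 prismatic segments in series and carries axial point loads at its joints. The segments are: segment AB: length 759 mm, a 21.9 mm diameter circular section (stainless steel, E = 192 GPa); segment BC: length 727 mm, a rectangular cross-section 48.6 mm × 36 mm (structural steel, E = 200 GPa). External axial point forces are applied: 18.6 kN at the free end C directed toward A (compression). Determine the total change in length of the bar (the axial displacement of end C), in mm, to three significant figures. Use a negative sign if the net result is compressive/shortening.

Internal axial forces (sectioning from the free end, tension +): N_BC = -18.6 kN, N_AB = -18.6 kN.
A_AB = 376.7 mm².
A_BC = 1750 mm².
δ_AB = -18600·759/(376.7·192000) = -0.1952 mm
δ_BC = -18600·727/(1750·200000) = -0.03864 mm
δ = Σδ_i = -0.2338 mm.

-0.234 mm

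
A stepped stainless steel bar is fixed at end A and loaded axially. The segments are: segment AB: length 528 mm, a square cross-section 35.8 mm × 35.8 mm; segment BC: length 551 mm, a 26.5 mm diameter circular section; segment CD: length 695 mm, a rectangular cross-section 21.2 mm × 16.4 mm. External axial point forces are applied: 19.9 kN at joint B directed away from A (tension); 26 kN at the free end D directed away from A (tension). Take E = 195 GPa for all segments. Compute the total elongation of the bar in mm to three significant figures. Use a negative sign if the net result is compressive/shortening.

Internal axial forces (sectioning from the free end, tension +): N_CD = 26 kN, N_BC = 26 kN, N_AB = 45.9 kN.
A_AB = 1282 mm².
A_BC = 551.5 mm².
A_CD = 347.7 mm².
δ_AB = 45900·528/(1282·195000) = 0.09697 mm
δ_BC = 26000·551/(551.5·195000) = 0.1332 mm
δ_CD = 26000·695/(347.7·195000) = 0.2665 mm
δ = Σδ_i = 0.4967 mm.

0.497 mm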